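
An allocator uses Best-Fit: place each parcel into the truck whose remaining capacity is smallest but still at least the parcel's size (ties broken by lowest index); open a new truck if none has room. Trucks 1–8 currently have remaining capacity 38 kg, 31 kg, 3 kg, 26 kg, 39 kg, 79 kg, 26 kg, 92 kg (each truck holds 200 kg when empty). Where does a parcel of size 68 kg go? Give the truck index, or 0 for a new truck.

6

Trucks with room: truck 6 (79 kg), truck 8 (92 kg).
Tightest fit is truck 6 with 79 kg free.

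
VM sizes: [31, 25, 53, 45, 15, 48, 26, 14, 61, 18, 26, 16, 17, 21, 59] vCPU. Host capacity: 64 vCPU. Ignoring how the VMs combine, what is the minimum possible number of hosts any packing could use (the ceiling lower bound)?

Total size = 31 + 25 + 53 + 45 + 15 + 48 + 26 + 14 + 61 + 18 + 26 + 16 + 17 + 21 + 59 = 475 vCPU.
⌈475 / 64⌉ = 8.

8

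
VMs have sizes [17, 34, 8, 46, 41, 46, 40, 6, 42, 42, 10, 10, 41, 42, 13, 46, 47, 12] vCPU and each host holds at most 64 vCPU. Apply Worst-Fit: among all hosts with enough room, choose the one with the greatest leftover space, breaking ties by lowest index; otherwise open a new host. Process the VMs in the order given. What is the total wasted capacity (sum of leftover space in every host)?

161

host 1: place 17 vCPU, 47 vCPU left
host 1: place 34 vCPU, 13 vCPU left
host 1: place 8 vCPU, 5 vCPU left
host 2: place 46 vCPU, 18 vCPU left
host 3: place 41 vCPU, 23 vCPU left
host 4: place 46 vCPU, 18 vCPU left
host 5: place 40 vCPU, 24 vCPU left
host 5: place 6 vCPU, 18 vCPU left
host 6: place 42 vCPU, 22 vCPU left
host 7: place 42 vCPU, 22 vCPU left
host 3: place 10 vCPU, 13 vCPU left
host 6: place 10 vCPU, 12 vCPU left
host 8: place 41 vCPU, 23 vCPU left
host 9: place 42 vCPU, 22 vCPU left
host 8: place 13 vCPU, 10 vCPU left
host 10: place 46 vCPU, 18 vCPU left
host 11: place 47 vCPU, 17 vCPU left
host 7: place 12 vCPU, 10 vCPU left
11 hosts × 64 vCPU = 704 vCPU; used 543 vCPU; unused 161 vCPU.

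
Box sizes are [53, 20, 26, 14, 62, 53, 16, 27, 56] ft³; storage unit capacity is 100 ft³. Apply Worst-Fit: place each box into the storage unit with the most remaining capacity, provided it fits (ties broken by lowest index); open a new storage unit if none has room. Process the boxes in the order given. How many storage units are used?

4

Put 53 ft³ in storage unit 1; 47 ft³ remain.
Put 20 ft³ in storage unit 1; 27 ft³ remain.
Put 26 ft³ in storage unit 1; 1 ft³ remain.
Put 14 ft³ in storage unit 2; 86 ft³ remain.
Put 62 ft³ in storage unit 2; 24 ft³ remain.
Put 53 ft³ in storage unit 3; 47 ft³ remain.
Put 16 ft³ in storage unit 3; 31 ft³ remain.
Put 27 ft³ in storage unit 3; 4 ft³ remain.
Put 56 ft³ in storage unit 4; 44 ft³ remain.
Final storage units: [53,20,26] [14,62] [53,16,27] [56].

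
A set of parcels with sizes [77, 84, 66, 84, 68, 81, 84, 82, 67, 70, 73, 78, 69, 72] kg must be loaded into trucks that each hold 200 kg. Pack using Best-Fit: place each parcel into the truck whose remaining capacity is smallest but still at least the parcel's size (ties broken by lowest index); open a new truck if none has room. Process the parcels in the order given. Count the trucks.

7 trucks

77 kg → truck 1 (remaining 123 kg)
84 kg → truck 1 (remaining 39 kg)
66 kg → truck 2 (remaining 134 kg)
84 kg → truck 2 (remaining 50 kg)
68 kg → truck 3 (remaining 132 kg)
81 kg → truck 3 (remaining 51 kg)
84 kg → truck 4 (remaining 116 kg)
82 kg → truck 4 (remaining 34 kg)
67 kg → truck 5 (remaining 133 kg)
70 kg → truck 5 (remaining 63 kg)
73 kg → truck 6 (remaining 127 kg)
78 kg → truck 6 (remaining 49 kg)
69 kg → truck 7 (remaining 131 kg)
72 kg → truck 7 (remaining 59 kg)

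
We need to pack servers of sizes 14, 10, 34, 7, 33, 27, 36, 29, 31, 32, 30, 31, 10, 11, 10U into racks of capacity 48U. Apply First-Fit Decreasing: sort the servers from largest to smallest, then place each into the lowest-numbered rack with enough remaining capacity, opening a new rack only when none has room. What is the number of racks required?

9

Sorted descending: 36, 34, 33, 32, 31, 31, 30, 29, 27, 14, 11, 10, 10, 10, 7.
Put 36U in rack 1; 12U remain.
Put 34U in rack 2; 14U remain.
Put 33U in rack 3; 15U remain.
Put 32U in rack 4; 16U remain.
Put 31U in rack 5; 17U remain.
Put 31U in rack 6; 17U remain.
Put 30U in rack 7; 18U remain.
Put 29U in rack 8; 19U remain.
Put 27U in rack 9; 21U remain.
Put 14U in rack 2; 0U remain.
Put 11U in rack 1; 1U remain.
Put 10U in rack 3; 5U remain.
Put 10U in rack 4; 6U remain.
Put 10U in rack 5; 7U remain.
Put 7U in rack 5; 0U remain.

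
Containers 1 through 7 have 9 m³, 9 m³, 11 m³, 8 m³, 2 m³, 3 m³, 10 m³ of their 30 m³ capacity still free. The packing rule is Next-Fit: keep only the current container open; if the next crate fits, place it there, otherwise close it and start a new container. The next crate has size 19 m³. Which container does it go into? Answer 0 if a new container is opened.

Next-Fit only looks at container 7, which has 10 m³ free.
19 m³ does not fit, so a new container is opened.

0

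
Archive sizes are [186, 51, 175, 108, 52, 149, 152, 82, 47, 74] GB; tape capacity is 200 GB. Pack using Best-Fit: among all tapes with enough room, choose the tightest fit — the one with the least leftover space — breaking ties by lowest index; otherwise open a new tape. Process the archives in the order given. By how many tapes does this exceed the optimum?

1

Best-Fit: [186] [51,108] [175] [52,82] [149] [152,47] [74] → 7 tapes.
Total size 1076 GB; any packing needs at least ⌈1076/200⌉ = 6 tapes.
An optimal packing achieves that bound: [186] [175] [152,47] [149,51] [108,82] [74,52] → 6 tapes.
Excess: 7 − 6 = 1.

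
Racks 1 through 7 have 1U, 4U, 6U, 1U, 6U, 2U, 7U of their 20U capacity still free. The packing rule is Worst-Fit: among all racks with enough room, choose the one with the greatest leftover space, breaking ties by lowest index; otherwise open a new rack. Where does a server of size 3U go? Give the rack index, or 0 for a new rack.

Racks with room: rack 2 (4U), rack 3 (6U), rack 5 (6U), rack 7 (7U).
Most room is rack 7 with 7U free.

7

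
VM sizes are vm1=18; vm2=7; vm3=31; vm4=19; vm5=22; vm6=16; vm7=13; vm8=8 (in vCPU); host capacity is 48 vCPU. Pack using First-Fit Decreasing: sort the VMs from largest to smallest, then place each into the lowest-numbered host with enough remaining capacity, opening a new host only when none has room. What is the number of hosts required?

3 hosts

Sorted descending: 31, 22, 19, 18, 16, 13, 8, 7.
31 vCPU → host 1 (remaining 17 vCPU)
22 vCPU → host 2 (remaining 26 vCPU)
19 vCPU → host 2 (remaining 7 vCPU)
18 vCPU → host 3 (remaining 30 vCPU)
16 vCPU → host 1 (remaining 1 vCPU)
13 vCPU → host 3 (remaining 17 vCPU)
8 vCPU → host 3 (remaining 9 vCPU)
7 vCPU → host 2 (remaining 0 vCPU)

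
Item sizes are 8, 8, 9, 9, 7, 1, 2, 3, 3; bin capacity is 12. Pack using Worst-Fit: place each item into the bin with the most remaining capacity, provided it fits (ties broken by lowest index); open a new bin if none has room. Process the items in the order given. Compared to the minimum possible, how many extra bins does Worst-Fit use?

Worst-Fit: [8,2] [8,3] [9] [9] [7,1,3] → 5 bins.
Total size 50; any packing needs at least ⌈50/12⌉ = 5 bins.
So 5 is already optimal.

0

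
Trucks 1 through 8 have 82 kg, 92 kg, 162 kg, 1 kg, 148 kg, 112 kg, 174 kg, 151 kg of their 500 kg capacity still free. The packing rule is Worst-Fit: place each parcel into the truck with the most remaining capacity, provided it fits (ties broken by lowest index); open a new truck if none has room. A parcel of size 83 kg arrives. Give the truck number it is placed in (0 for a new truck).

7

Trucks with room: truck 2 (92 kg), truck 3 (162 kg), truck 5 (148 kg), truck 6 (112 kg), truck 7 (174 kg), truck 8 (151 kg).
Most room is truck 7 with 174 kg free.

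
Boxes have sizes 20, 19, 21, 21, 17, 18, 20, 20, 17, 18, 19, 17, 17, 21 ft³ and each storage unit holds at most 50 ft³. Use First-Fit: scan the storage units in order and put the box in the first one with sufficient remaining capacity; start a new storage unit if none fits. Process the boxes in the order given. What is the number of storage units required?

7 storage units

storage unit 1: place 20 ft³, 30 ft³ left
storage unit 1: place 19 ft³, 11 ft³ left
storage unit 2: place 21 ft³, 29 ft³ left
storage unit 2: place 21 ft³, 8 ft³ left
storage unit 3: place 17 ft³, 33 ft³ left
storage unit 3: place 18 ft³, 15 ft³ left
storage unit 4: place 20 ft³, 30 ft³ left
storage unit 4: place 20 ft³, 10 ft³ left
storage unit 5: place 17 ft³, 33 ft³ left
storage unit 5: place 18 ft³, 15 ft³ left
storage unit 6: place 19 ft³, 31 ft³ left
storage unit 6: place 17 ft³, 14 ft³ left
storage unit 7: place 17 ft³, 33 ft³ left
storage unit 7: place 21 ft³, 12 ft³ left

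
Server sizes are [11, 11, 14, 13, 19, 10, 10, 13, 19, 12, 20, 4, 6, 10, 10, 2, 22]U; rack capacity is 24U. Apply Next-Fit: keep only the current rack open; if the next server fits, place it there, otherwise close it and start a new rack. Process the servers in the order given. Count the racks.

rack 1: place 11U, 13U left
rack 1: place 11U, 2U left
rack 2: place 14U, 10U left
rack 3: place 13U, 11U left
rack 4: place 19U, 5U left
rack 5: place 10U, 14U left
rack 5: place 10U, 4U left
rack 6: place 13U, 11U left
rack 7: place 19U, 5U left
rack 8: place 12U, 12U left
rack 9: place 20U, 4U left
rack 9: place 4U, 0U left
rack 10: place 6U, 18U left
rack 10: place 10U, 8U left
rack 11: place 10U, 14U left
rack 11: place 2U, 12U left
rack 12: place 22U, 2U left

12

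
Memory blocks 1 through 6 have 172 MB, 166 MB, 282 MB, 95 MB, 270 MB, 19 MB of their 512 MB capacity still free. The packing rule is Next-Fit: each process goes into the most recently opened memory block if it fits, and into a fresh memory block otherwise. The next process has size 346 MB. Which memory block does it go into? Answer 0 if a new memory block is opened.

Next-Fit only looks at memory block 6, which has 19 MB free.
346 MB does not fit, so a new memory block is opened.

0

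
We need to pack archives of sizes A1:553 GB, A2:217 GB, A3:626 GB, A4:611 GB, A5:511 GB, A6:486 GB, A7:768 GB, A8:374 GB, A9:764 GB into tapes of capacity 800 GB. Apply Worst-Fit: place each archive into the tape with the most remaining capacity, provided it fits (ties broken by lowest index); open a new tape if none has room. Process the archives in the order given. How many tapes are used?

tape 1: place A1 (553 GB), 247 GB left
tape 1: place A2 (217 GB), 30 GB left
tape 2: place A3 (626 GB), 174 GB left
tape 3: place A4 (611 GB), 189 GB left
tape 4: place A5 (511 GB), 289 GB left
tape 5: place A6 (486 GB), 314 GB left
tape 6: place A7 (768 GB), 32 GB left
tape 7: place A8 (374 GB), 426 GB left
tape 8: place A9 (764 GB), 36 GB left

8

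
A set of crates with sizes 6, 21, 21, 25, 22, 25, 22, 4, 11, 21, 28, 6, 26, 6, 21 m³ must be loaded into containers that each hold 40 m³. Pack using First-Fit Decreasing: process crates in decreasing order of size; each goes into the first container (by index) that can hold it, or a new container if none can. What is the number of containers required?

10

Sorted descending: 28, 26, 25, 25, 22, 22, 21, 21, 21, 21, 11, 6, 6, 6, 4.
container 1: place 28 m³, 12 m³ left
container 2: place 26 m³, 14 m³ left
container 3: place 25 m³, 15 m³ left
container 4: place 25 m³, 15 m³ left
container 5: place 22 m³, 18 m³ left
container 6: place 22 m³, 18 m³ left
container 7: place 21 m³, 19 m³ left
container 8: place 21 m³, 19 m³ left
container 9: place 21 m³, 19 m³ left
container 10: place 21 m³, 19 m³ left
container 1: place 11 m³, 1 m³ left
container 2: place 6 m³, 8 m³ left
container 2: place 6 m³, 2 m³ left
container 3: place 6 m³, 9 m³ left
container 3: place 4 m³, 5 m³ left
Final containers: [28,11] [26,6,6] [25,6,4] [25] [22] [22] [21] [21] [21] [21].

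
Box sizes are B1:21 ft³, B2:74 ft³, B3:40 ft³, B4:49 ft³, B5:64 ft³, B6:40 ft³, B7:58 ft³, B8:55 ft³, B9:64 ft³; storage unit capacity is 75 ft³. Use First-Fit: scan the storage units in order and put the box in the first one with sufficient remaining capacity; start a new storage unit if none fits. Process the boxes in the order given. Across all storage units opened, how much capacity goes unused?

storage unit 1: place B1 (21 ft³), 54 ft³ left
storage unit 2: place B2 (74 ft³), 1 ft³ left
storage unit 1: place B3 (40 ft³), 14 ft³ left
storage unit 3: place B4 (49 ft³), 26 ft³ left
storage unit 4: place B5 (64 ft³), 11 ft³ left
storage unit 5: place B6 (40 ft³), 35 ft³ left
storage unit 6: place B7 (58 ft³), 17 ft³ left
storage unit 7: place B8 (55 ft³), 20 ft³ left
storage unit 8: place B9 (64 ft³), 11 ft³ left
8 storage units × 75 ft³ = 600 ft³; used 465 ft³; unused 135 ft³.

135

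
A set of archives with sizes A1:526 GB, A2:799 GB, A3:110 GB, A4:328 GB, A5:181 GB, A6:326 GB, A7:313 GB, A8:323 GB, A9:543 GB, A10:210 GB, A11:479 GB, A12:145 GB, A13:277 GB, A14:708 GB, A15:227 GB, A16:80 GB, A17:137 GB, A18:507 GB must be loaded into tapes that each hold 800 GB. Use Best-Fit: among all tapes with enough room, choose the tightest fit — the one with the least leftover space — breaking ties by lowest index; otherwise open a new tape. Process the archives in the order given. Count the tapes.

tape 1: place A1 (526 GB), 274 GB left
tape 2: place A2 (799 GB), 1 GB left
tape 1: place A3 (110 GB), 164 GB left
tape 3: place A4 (328 GB), 472 GB left
tape 3: place A5 (181 GB), 291 GB left
tape 4: place A6 (326 GB), 474 GB left
tape 4: place A7 (313 GB), 161 GB left
tape 5: place A8 (323 GB), 477 GB left
tape 6: place A9 (543 GB), 257 GB left
tape 6: place A10 (210 GB), 47 GB left
tape 7: place A11 (479 GB), 321 GB left
tape 4: place A12 (145 GB), 16 GB left
tape 3: place A13 (277 GB), 14 GB left
tape 8: place A14 (708 GB), 92 GB left
tape 7: place A15 (227 GB), 94 GB left
tape 8: place A16 (80 GB), 12 GB left
tape 1: place A17 (137 GB), 27 GB left
tape 9: place A18 (507 GB), 293 GB left
Final tapes: [526,110,137] [799] [328,181,277] [326,313,145] [323] [543,210] [479,227] [708,80] [507].

9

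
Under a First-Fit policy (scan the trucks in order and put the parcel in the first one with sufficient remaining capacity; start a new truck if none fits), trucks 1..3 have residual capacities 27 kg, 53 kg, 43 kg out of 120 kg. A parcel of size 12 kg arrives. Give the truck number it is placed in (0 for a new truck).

Trucks with room: truck 1 (27 kg), truck 2 (53 kg), truck 3 (43 kg).
The first with room is truck 1.

1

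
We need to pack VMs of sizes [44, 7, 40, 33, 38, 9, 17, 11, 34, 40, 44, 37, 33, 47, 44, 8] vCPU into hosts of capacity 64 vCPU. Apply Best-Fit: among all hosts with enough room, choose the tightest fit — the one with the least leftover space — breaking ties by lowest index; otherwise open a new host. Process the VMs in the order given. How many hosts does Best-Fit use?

Put 44 vCPU in host 1; 20 vCPU remain.
Put 7 vCPU in host 1; 13 vCPU remain.
Put 40 vCPU in host 2; 24 vCPU remain.
Put 33 vCPU in host 3; 31 vCPU remain.
Put 38 vCPU in host 4; 26 vCPU remain.
Put 9 vCPU in host 1; 4 vCPU remain.
Put 17 vCPU in host 2; 7 vCPU remain.
Put 11 vCPU in host 4; 15 vCPU remain.
Put 34 vCPU in host 5; 30 vCPU remain.
Put 40 vCPU in host 6; 24 vCPU remain.
Put 44 vCPU in host 7; 20 vCPU remain.
Put 37 vCPU in host 8; 27 vCPU remain.
Put 33 vCPU in host 9; 31 vCPU remain.
Put 47 vCPU in host 10; 17 vCPU remain.
Put 44 vCPU in host 11; 20 vCPU remain.
Put 8 vCPU in host 4; 7 vCPU remain.

11 hosts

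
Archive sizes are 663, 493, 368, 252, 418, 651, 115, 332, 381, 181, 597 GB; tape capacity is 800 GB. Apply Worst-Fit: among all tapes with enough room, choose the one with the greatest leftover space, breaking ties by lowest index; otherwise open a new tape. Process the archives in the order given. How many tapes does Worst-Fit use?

663 GB → tape 1 (remaining 137 GB)
493 GB → tape 2 (remaining 307 GB)
368 GB → tape 3 (remaining 432 GB)
252 GB → tape 3 (remaining 180 GB)
418 GB → tape 4 (remaining 382 GB)
651 GB → tape 5 (remaining 149 GB)
115 GB → tape 4 (remaining 267 GB)
332 GB → tape 6 (remaining 468 GB)
381 GB → tape 6 (remaining 87 GB)
181 GB → tape 2 (remaining 126 GB)
597 GB → tape 7 (remaining 203 GB)
Final tapes: [663] [493,181] [368,252] [418,115] [651] [332,381] [597].

7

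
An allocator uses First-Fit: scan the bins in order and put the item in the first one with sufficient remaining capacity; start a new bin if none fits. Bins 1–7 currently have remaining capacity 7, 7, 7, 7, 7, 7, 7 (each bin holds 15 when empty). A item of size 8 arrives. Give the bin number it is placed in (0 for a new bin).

No bin has ≥ 8 free, so a new bin is opened.

0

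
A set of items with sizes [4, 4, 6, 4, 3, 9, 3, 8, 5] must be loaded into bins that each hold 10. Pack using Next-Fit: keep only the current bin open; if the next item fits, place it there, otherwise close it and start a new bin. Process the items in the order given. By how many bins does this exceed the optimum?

Next-Fit: [4,4] [6,4] [3] [9] [3] [8] [5] → 7 bins.
Total size 46; any packing needs at least ⌈46/10⌉ = 5 bins.
An optimal packing achieves that bound: [9] [8] [6,4] [5,4] [4,3,3] → 5 bins.
Excess: 7 − 5 = 2.

2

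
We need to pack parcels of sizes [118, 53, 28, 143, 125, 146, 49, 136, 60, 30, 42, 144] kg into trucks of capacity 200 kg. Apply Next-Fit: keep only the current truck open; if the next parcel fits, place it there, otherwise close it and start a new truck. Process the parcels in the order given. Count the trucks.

7 trucks

Put 118 kg in truck 1; 82 kg remain.
Put 53 kg in truck 1; 29 kg remain.
Put 28 kg in truck 1; 1 kg remain.
Put 143 kg in truck 2; 57 kg remain.
Put 125 kg in truck 3; 75 kg remain.
Put 146 kg in truck 4; 54 kg remain.
Put 49 kg in truck 4; 5 kg remain.
Put 136 kg in truck 5; 64 kg remain.
Put 60 kg in truck 5; 4 kg remain.
Put 30 kg in truck 6; 170 kg remain.
Put 42 kg in truck 6; 128 kg remain.
Put 144 kg in truck 7; 56 kg remain.
Final trucks: [118,53,28] [143] [125] [146,49] [136,60] [30,42] [144].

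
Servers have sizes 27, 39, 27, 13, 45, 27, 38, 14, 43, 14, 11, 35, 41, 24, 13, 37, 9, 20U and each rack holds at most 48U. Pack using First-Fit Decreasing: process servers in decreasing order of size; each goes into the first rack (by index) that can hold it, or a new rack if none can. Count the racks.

11

Sorted descending: 45, 43, 41, 39, 38, 37, 35, 27, 27, 27, 24, 20, 14, 14, 13, 13, 11, 9.
Put 45U in rack 1; 3U remain.
Put 43U in rack 2; 5U remain.
Put 41U in rack 3; 7U remain.
Put 39U in rack 4; 9U remain.
Put 38U in rack 5; 10U remain.
Put 37U in rack 6; 11U remain.
Put 35U in rack 7; 13U remain.
Put 27U in rack 8; 21U remain.
Put 27U in rack 9; 21U remain.
Put 27U in rack 10; 21U remain.
Put 24U in rack 11; 24U remain.
Put 20U in rack 8; 1U remain.
Put 14U in rack 9; 7U remain.
Put 14U in rack 10; 7U remain.
Put 13U in rack 7; 0U remain.
Put 13U in rack 11; 11U remain.
Put 11U in rack 6; 0U remain.
Put 9U in rack 4; 0U remain.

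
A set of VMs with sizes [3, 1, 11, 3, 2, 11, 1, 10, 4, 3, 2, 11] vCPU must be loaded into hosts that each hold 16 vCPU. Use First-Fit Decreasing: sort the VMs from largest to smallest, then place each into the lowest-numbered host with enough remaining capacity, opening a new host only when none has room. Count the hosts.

4

Sorted descending: 11, 11, 11, 10, 4, 3, 3, 3, 2, 2, 1, 1.
Put 11 vCPU in host 1; 5 vCPU remain.
Put 11 vCPU in host 2; 5 vCPU remain.
Put 11 vCPU in host 3; 5 vCPU remain.
Put 10 vCPU in host 4; 6 vCPU remain.
Put 4 vCPU in host 1; 1 vCPU remain.
Put 3 vCPU in host 2; 2 vCPU remain.
Put 3 vCPU in host 3; 2 vCPU remain.
Put 3 vCPU in host 4; 3 vCPU remain.
Put 2 vCPU in host 2; 0 vCPU remain.
Put 2 vCPU in host 3; 0 vCPU remain.
Put 1 vCPU in host 1; 0 vCPU remain.
Put 1 vCPU in host 4; 2 vCPU remain.
Final hosts: [11,4,1] [11,3,2] [11,3,2] [10,3,1].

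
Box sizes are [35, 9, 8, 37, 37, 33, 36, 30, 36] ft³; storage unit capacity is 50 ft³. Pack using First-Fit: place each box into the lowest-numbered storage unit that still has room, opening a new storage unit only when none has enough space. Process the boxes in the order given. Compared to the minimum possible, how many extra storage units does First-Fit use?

First-Fit: [35,9] [8,37] [37] [33] [36] [30] [36] → 7 storage units.
7 boxes exceed 25 ft³ (half the capacity), and no two of those can share a storage unit, so at least 7 storage units are needed.
So 7 is already optimal.

0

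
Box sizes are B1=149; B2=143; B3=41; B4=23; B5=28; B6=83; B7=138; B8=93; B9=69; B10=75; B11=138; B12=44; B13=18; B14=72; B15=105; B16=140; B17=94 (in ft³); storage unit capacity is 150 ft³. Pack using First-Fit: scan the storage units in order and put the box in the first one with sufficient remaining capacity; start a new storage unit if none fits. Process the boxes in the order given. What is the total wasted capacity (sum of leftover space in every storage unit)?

Put B1 (149 ft³) in storage unit 1; 1 ft³ remain.
Put B2 (143 ft³) in storage unit 2; 7 ft³ remain.
Put B3 (41 ft³) in storage unit 3; 109 ft³ remain.
Put B4 (23 ft³) in storage unit 3; 86 ft³ remain.
Put B5 (28 ft³) in storage unit 3; 58 ft³ remain.
Put B6 (83 ft³) in storage unit 4; 67 ft³ remain.
Put B7 (138 ft³) in storage unit 5; 12 ft³ remain.
Put B8 (93 ft³) in storage unit 6; 57 ft³ remain.
Put B9 (69 ft³) in storage unit 7; 81 ft³ remain.
Put B10 (75 ft³) in storage unit 7; 6 ft³ remain.
Put B11 (138 ft³) in storage unit 8; 12 ft³ remain.
Put B12 (44 ft³) in storage unit 3; 14 ft³ remain.
Put B13 (18 ft³) in storage unit 4; 49 ft³ remain.
Put B14 (72 ft³) in storage unit 9; 78 ft³ remain.
Put B15 (105 ft³) in storage unit 10; 45 ft³ remain.
Put B16 (140 ft³) in storage unit 11; 10 ft³ remain.
Put B17 (94 ft³) in storage unit 12; 56 ft³ remain.
12 storage units × 150 ft³ = 1800 ft³; used 1453 ft³; unused 347 ft³.

347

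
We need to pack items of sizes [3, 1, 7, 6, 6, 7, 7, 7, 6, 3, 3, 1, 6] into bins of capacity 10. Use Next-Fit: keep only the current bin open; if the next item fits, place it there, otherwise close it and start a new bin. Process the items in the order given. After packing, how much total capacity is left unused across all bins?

27

Put 3 in bin 1; 7 remain.
Put 1 in bin 1; 6 remain.
Put 7 in bin 2; 3 remain.
Put 6 in bin 3; 4 remain.
Put 6 in bin 4; 4 remain.
Put 7 in bin 5; 3 remain.
Put 7 in bin 6; 3 remain.
Put 7 in bin 7; 3 remain.
Put 6 in bin 8; 4 remain.
Put 3 in bin 8; 1 remain.
Put 3 in bin 9; 7 remain.
Put 1 in bin 9; 6 remain.
Put 6 in bin 9; 0 remain.
9 bins × 10 = 90; used 63; unused 27.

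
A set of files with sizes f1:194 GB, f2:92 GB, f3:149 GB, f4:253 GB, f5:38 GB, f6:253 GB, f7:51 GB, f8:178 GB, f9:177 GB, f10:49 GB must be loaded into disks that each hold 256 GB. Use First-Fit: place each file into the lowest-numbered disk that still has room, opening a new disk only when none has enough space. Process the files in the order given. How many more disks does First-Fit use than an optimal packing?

0

First-Fit: [194,38] [92,149] [253] [253] [51,178] [177,49] → 6 disks.
Total size 1434 GB; any packing needs at least ⌈1434/256⌉ = 6 disks.
So 6 is already optimal.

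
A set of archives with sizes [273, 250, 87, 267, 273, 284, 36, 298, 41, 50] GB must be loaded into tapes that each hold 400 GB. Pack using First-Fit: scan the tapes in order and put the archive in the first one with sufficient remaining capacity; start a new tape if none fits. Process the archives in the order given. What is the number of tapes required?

6

tape 1: place 273 GB, 127 GB left
tape 2: place 250 GB, 150 GB left
tape 1: place 87 GB, 40 GB left
tape 3: place 267 GB, 133 GB left
tape 4: place 273 GB, 127 GB left
tape 5: place 284 GB, 116 GB left
tape 1: place 36 GB, 4 GB left
tape 6: place 298 GB, 102 GB left
tape 2: place 41 GB, 109 GB left
tape 2: place 50 GB, 59 GB left
Final tapes: [273,87,36] [250,41,50] [267] [273] [284] [298].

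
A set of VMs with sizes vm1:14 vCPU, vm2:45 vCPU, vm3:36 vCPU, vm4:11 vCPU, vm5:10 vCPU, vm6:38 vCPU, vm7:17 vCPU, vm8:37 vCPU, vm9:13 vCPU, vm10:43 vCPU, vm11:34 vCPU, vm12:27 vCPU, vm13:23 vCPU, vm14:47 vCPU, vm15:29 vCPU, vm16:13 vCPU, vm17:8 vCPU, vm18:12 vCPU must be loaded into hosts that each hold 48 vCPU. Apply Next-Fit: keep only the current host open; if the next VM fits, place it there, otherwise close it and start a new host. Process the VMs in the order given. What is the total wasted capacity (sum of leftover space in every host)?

215

host 1: place vm1 (14 vCPU), 34 vCPU left
host 2: place vm2 (45 vCPU), 3 vCPU left
host 3: place vm3 (36 vCPU), 12 vCPU left
host 3: place vm4 (11 vCPU), 1 vCPU left
host 4: place vm5 (10 vCPU), 38 vCPU left
host 4: place vm6 (38 vCPU), 0 vCPU left
host 5: place vm7 (17 vCPU), 31 vCPU left
host 6: place vm8 (37 vCPU), 11 vCPU left
host 7: place vm9 (13 vCPU), 35 vCPU left
host 8: place vm10 (43 vCPU), 5 vCPU left
host 9: place vm11 (34 vCPU), 14 vCPU left
host 10: place vm12 (27 vCPU), 21 vCPU left
host 11: place vm13 (23 vCPU), 25 vCPU left
host 12: place vm14 (47 vCPU), 1 vCPU left
host 13: place vm15 (29 vCPU), 19 vCPU left
host 13: place vm16 (13 vCPU), 6 vCPU left
host 14: place vm17 (8 vCPU), 40 vCPU left
host 14: place vm18 (12 vCPU), 28 vCPU left
14 hosts × 48 vCPU = 672 vCPU; used 457 vCPU; unused 215 vCPU.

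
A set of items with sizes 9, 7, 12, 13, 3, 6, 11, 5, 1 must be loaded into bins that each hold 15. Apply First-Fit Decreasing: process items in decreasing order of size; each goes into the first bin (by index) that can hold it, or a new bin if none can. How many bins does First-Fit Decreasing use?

Sorted descending: 13, 12, 11, 9, 7, 6, 5, 3, 1.
13 → bin 1 (remaining 2)
12 → bin 2 (remaining 3)
11 → bin 3 (remaining 4)
9 → bin 4 (remaining 6)
7 → bin 5 (remaining 8)
6 → bin 4 (remaining 0)
5 → bin 5 (remaining 3)
3 → bin 2 (remaining 0)
1 → bin 1 (remaining 1)
Final bins: [13,1] [12,3] [11] [9,6] [7,5].

5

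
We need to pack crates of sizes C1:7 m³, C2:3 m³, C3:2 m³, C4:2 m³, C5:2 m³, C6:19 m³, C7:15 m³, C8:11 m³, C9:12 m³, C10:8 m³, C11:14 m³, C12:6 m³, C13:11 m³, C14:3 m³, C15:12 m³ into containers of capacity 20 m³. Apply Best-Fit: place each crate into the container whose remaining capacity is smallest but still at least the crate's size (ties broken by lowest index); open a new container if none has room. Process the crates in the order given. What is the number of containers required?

8 containers

container 1: place C1 (7 m³), 13 m³ left
container 1: place C2 (3 m³), 10 m³ left
container 1: place C3 (2 m³), 8 m³ left
container 1: place C4 (2 m³), 6 m³ left
container 1: place C5 (2 m³), 4 m³ left
container 2: place C6 (19 m³), 1 m³ left
container 3: place C7 (15 m³), 5 m³ left
container 4: place C8 (11 m³), 9 m³ left
container 5: place C9 (12 m³), 8 m³ left
container 5: place C10 (8 m³), 0 m³ left
container 6: place C11 (14 m³), 6 m³ left
container 6: place C12 (6 m³), 0 m³ left
container 7: place C13 (11 m³), 9 m³ left
container 1: place C14 (3 m³), 1 m³ left
container 8: place C15 (12 m³), 8 m³ left
Final containers: [7,3,2,2,2,3] [19] [15] [11] [12,8] [14,6] [11] [12].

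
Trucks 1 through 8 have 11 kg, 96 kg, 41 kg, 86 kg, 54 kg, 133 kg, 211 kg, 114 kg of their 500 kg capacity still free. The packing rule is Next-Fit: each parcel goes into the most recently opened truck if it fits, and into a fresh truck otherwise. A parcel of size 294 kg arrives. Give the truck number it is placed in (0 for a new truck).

Next-Fit only looks at truck 8, which has 114 kg free.
294 kg does not fit, so a new truck is opened.

0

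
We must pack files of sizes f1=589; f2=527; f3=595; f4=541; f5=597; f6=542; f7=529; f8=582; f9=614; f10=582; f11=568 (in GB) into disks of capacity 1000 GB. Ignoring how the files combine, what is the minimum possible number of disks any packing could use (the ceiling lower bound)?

Total size = 589 + 527 + 595 + 541 + 597 + 542 + 529 + 582 + 614 + 582 + 568 = 6266 GB.
⌈6266 / 1000⌉ = 7.

7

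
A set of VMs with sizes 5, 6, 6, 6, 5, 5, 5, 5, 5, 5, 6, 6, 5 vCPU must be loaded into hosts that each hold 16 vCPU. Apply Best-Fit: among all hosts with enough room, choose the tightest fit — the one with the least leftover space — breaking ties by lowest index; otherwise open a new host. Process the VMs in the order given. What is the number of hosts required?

5

host 1: place 5 vCPU, 11 vCPU left
host 1: place 6 vCPU, 5 vCPU left
host 2: place 6 vCPU, 10 vCPU left
host 2: place 6 vCPU, 4 vCPU left
host 1: place 5 vCPU, 0 vCPU left
host 3: place 5 vCPU, 11 vCPU left
host 3: place 5 vCPU, 6 vCPU left
host 3: place 5 vCPU, 1 vCPU left
host 4: place 5 vCPU, 11 vCPU left
host 4: place 5 vCPU, 6 vCPU left
host 4: place 6 vCPU, 0 vCPU left
host 5: place 6 vCPU, 10 vCPU left
host 5: place 5 vCPU, 5 vCPU left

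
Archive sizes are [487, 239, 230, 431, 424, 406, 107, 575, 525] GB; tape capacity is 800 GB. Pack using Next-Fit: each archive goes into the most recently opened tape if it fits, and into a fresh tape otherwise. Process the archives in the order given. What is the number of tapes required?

6

487 GB → tape 1 (remaining 313 GB)
239 GB → tape 1 (remaining 74 GB)
230 GB → tape 2 (remaining 570 GB)
431 GB → tape 2 (remaining 139 GB)
424 GB → tape 3 (remaining 376 GB)
406 GB → tape 4 (remaining 394 GB)
107 GB → tape 4 (remaining 287 GB)
575 GB → tape 5 (remaining 225 GB)
525 GB → tape 6 (remaining 275 GB)
Final tapes: [487,239] [230,431] [424] [406,107] [575] [525].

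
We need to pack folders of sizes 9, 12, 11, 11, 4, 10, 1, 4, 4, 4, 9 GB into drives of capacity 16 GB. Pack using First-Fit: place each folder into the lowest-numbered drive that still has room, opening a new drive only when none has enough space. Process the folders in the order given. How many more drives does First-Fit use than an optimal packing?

First-Fit: [9,4,1] [12,4] [11,4] [11,4] [10] [9] → 6 drives.
6 folders exceed 8 GB (half the capacity), and no two of those can share a drive, so at least 6 drives are needed.
So 6 is already optimal.

0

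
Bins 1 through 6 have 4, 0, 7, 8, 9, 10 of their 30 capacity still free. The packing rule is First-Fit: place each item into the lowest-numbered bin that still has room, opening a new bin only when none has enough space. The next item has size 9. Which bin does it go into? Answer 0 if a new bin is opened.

Bins with room: bin 5 (9), bin 6 (10).
The first with room is bin 5.

5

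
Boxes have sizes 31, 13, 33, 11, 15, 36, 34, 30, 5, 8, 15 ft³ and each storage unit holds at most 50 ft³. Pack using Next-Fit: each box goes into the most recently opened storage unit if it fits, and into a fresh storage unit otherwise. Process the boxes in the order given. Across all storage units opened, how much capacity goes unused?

119

storage unit 1: place 31 ft³, 19 ft³ left
storage unit 1: place 13 ft³, 6 ft³ left
storage unit 2: place 33 ft³, 17 ft³ left
storage unit 2: place 11 ft³, 6 ft³ left
storage unit 3: place 15 ft³, 35 ft³ left
storage unit 4: place 36 ft³, 14 ft³ left
storage unit 5: place 34 ft³, 16 ft³ left
storage unit 6: place 30 ft³, 20 ft³ left
storage unit 6: place 5 ft³, 15 ft³ left
storage unit 6: place 8 ft³, 7 ft³ left
storage unit 7: place 15 ft³, 35 ft³ left
7 storage units × 50 ft³ = 350 ft³; used 231 ft³; unused 119 ft³.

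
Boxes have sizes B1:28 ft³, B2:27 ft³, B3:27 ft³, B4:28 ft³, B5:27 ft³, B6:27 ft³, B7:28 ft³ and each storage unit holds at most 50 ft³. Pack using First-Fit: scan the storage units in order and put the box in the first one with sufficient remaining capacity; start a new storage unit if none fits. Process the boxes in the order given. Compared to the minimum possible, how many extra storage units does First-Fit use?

First-Fit: [28] [27] [27] [28] [27] [27] [28] → 7 storage units.
7 boxes exceed 25 ft³ (half the capacity), and no two of those can share a storage unit, so at least 7 storage units are needed.
So 7 is already optimal.

0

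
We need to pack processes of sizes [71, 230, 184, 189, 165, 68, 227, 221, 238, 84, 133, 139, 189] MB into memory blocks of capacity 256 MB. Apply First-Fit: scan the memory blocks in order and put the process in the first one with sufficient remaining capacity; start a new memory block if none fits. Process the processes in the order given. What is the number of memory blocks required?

71 MB → memory block 1 (remaining 185 MB)
230 MB → memory block 2 (remaining 26 MB)
184 MB → memory block 1 (remaining 1 MB)
189 MB → memory block 3 (remaining 67 MB)
165 MB → memory block 4 (remaining 91 MB)
68 MB → memory block 4 (remaining 23 MB)
227 MB → memory block 5 (remaining 29 MB)
221 MB → memory block 6 (remaining 35 MB)
238 MB → memory block 7 (remaining 18 MB)
84 MB → memory block 8 (remaining 172 MB)
133 MB → memory block 8 (remaining 39 MB)
139 MB → memory block 9 (remaining 117 MB)
189 MB → memory block 10 (remaining 67 MB)
Final memory blocks: [71,184] [230] [189] [165,68] [227] [221] [238] [84,133] [139] [189].

10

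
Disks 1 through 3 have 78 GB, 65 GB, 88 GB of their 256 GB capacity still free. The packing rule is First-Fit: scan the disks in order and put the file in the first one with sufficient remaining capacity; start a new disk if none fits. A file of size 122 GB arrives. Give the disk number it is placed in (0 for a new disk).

No disk has ≥ 122 GB free, so a new disk is opened.

0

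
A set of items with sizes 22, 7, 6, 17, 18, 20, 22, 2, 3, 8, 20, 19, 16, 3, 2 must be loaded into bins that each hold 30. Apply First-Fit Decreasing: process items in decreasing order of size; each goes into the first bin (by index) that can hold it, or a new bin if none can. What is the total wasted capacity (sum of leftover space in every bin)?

55

Sorted descending: 22, 22, 20, 20, 19, 18, 17, 16, 8, 7, 6, 3, 3, 2, 2.
22 → bin 1 (remaining 8)
22 → bin 2 (remaining 8)
20 → bin 3 (remaining 10)
20 → bin 4 (remaining 10)
19 → bin 5 (remaining 11)
18 → bin 6 (remaining 12)
17 → bin 7 (remaining 13)
16 → bin 8 (remaining 14)
8 → bin 1 (remaining 0)
7 → bin 2 (remaining 1)
6 → bin 3 (remaining 4)
3 → bin 3 (remaining 1)
3 → bin 4 (remaining 7)
2 → bin 4 (remaining 5)
2 → bin 4 (remaining 3)
8 bins × 30 = 240; used 185; unused 55.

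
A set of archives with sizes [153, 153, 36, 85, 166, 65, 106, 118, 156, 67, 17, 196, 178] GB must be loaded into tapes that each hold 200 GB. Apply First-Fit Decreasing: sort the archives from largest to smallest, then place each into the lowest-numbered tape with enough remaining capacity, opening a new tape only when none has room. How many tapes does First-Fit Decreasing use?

9

Sorted descending: 196, 178, 166, 156, 153, 153, 118, 106, 85, 67, 65, 36, 17.
196 GB → tape 1 (remaining 4 GB)
178 GB → tape 2 (remaining 22 GB)
166 GB → tape 3 (remaining 34 GB)
156 GB → tape 4 (remaining 44 GB)
153 GB → tape 5 (remaining 47 GB)
153 GB → tape 6 (remaining 47 GB)
118 GB → tape 7 (remaining 82 GB)
106 GB → tape 8 (remaining 94 GB)
85 GB → tape 8 (remaining 9 GB)
67 GB → tape 7 (remaining 15 GB)
65 GB → tape 9 (remaining 135 GB)
36 GB → tape 4 (remaining 8 GB)
17 GB → tape 2 (remaining 5 GB)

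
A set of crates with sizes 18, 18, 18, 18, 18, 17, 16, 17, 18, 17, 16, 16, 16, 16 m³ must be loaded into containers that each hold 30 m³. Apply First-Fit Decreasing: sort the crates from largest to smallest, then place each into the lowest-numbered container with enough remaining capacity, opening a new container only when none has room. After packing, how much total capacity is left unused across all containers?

Sorted descending: 18, 18, 18, 18, 18, 18, 17, 17, 17, 16, 16, 16, 16, 16.
Put 18 m³ in container 1; 12 m³ remain.
Put 18 m³ in container 2; 12 m³ remain.
Put 18 m³ in container 3; 12 m³ remain.
Put 18 m³ in container 4; 12 m³ remain.
Put 18 m³ in container 5; 12 m³ remain.
Put 18 m³ in container 6; 12 m³ remain.
Put 17 m³ in container 7; 13 m³ remain.
Put 17 m³ in container 8; 13 m³ remain.
Put 17 m³ in container 9; 13 m³ remain.
Put 16 m³ in container 10; 14 m³ remain.
Put 16 m³ in container 11; 14 m³ remain.
Put 16 m³ in container 12; 14 m³ remain.
Put 16 m³ in container 13; 14 m³ remain.
Put 16 m³ in container 14; 14 m³ remain.
14 containers × 30 m³ = 420 m³; used 239 m³; unused 181 m³.

181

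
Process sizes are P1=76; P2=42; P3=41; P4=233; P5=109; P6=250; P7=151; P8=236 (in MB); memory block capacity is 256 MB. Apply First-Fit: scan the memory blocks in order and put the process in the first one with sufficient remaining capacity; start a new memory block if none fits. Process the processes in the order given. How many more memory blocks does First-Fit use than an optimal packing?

1

First-Fit: [76,42,41] [233] [109] [250] [151] [236] → 6 memory blocks.
Total size 1138 MB; any packing needs at least ⌈1138/256⌉ = 5 memory blocks.
An optimal packing achieves that bound: [250] [236] [233] [151,76] [109,42,41] → 5 memory blocks.
Excess: 6 − 5 = 1.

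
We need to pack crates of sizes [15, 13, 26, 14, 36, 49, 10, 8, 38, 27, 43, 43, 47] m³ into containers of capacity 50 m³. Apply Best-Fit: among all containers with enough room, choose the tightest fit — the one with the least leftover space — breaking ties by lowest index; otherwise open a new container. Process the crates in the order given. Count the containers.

15 m³ → container 1 (remaining 35 m³)
13 m³ → container 1 (remaining 22 m³)
26 m³ → container 2 (remaining 24 m³)
14 m³ → container 1 (remaining 8 m³)
36 m³ → container 3 (remaining 14 m³)
49 m³ → container 4 (remaining 1 m³)
10 m³ → container 3 (remaining 4 m³)
8 m³ → container 1 (remaining 0 m³)
38 m³ → container 5 (remaining 12 m³)
27 m³ → container 6 (remaining 23 m³)
43 m³ → container 7 (remaining 7 m³)
43 m³ → container 8 (remaining 7 m³)
47 m³ → container 9 (remaining 3 m³)
Final containers: [15,13,14,8] [26] [36,10] [49] [38] [27] [43] [43] [47].

9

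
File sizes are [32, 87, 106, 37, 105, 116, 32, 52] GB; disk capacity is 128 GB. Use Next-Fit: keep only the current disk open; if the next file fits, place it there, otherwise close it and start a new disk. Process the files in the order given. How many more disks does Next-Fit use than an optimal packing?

Next-Fit: [32,87] [106] [37] [105] [116] [32,52] → 6 disks.
Total size 567 GB; any packing needs at least ⌈567/128⌉ = 5 disks.
An optimal packing achieves that bound: [116] [106] [105] [87,37] [52,32,32] → 5 disks.
Excess: 6 − 5 = 1.

1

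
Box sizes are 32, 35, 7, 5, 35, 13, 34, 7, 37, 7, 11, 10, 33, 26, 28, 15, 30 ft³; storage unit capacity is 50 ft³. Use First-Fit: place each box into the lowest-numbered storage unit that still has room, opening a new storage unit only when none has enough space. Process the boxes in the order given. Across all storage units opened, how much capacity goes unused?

85

storage unit 1: place 32 ft³, 18 ft³ left
storage unit 2: place 35 ft³, 15 ft³ left
storage unit 1: place 7 ft³, 11 ft³ left
storage unit 1: place 5 ft³, 6 ft³ left
storage unit 3: place 35 ft³, 15 ft³ left
storage unit 2: place 13 ft³, 2 ft³ left
storage unit 4: place 34 ft³, 16 ft³ left
storage unit 3: place 7 ft³, 8 ft³ left
storage unit 5: place 37 ft³, 13 ft³ left
storage unit 3: place 7 ft³, 1 ft³ left
storage unit 4: place 11 ft³, 5 ft³ left
storage unit 5: place 10 ft³, 3 ft³ left
storage unit 6: place 33 ft³, 17 ft³ left
storage unit 7: place 26 ft³, 24 ft³ left
storage unit 8: place 28 ft³, 22 ft³ left
storage unit 6: place 15 ft³, 2 ft³ left
storage unit 9: place 30 ft³, 20 ft³ left
9 storage units × 50 ft³ = 450 ft³; used 365 ft³; unused 85 ft³.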